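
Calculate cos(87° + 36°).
cos(87° + 36°) = cos 87° cos 36° - sin 87° sin 36° = -0.5446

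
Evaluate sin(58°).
sin(58°) = 0.848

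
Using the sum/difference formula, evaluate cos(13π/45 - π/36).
cos(13π/45 - π/36) = cos 13π/45 cos π/36 + sin 13π/45 sin π/36 = 0.682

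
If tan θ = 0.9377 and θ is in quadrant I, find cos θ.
cos θ = 0.7295 (using tan²θ + 1 = sec²θ)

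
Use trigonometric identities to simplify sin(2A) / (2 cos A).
sin(2A) / (2 cos A) = sin A (using Double angle)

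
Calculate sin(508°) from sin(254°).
sin(508°) = 2 sin 254° cos 254° = 0.5299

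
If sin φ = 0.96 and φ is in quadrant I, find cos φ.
cos φ = 0.28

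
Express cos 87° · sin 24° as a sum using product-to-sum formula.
cos 87° sin 24° = (1/2)[sin(87°+24°) - sin(87°-24°)]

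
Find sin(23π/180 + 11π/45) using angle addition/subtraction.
sin(23π/180 + 11π/45) = sin 23π/180 cos 11π/45 + cos 23π/180 sin 11π/45 = 0.9205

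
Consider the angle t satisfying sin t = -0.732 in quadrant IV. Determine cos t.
cos t = √(1 - sin²t) = 0.6813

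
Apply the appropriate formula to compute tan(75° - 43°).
tan(75° - 43°) = (tan 75° - tan 43°)/(1 + tan 75° tan 43°) = 0.6249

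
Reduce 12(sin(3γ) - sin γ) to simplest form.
12(sin(3γ) - sin γ) = 12(2 cos(2γ) sin γ) (using Sum-to-product)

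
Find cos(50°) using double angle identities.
cos(50°) = cos²25° - sin²25° = 0.6428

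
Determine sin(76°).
sin(76°) = 0.9703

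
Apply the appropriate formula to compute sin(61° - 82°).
sin(61° - 82°) = sin 61° cos 82° - cos 61° sin 82° = -0.3584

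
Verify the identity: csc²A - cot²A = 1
LHS = 1/sin²A - cos²A/sin²A = (1 - cos²A)/sin²A = sin²A/sin²A = 1 = RHS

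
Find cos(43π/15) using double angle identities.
cos(43π/15) = cos²43π/30 - sin²43π/30 = -0.9135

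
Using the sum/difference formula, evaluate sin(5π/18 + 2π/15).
sin(5π/18 + 2π/15) = sin 5π/18 cos 2π/15 + cos 5π/18 sin 2π/15 = 0.9613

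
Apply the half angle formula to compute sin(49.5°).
sin(49.5°) = √((1 - cos 99°)/2) = 0.7604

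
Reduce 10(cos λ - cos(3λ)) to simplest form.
10(cos λ - cos(3λ)) = 10(2 sin(2λ) sin λ) (using Sum-to-product)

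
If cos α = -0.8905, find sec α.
sec α = 1/cos α = -1.123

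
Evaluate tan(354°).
tan(354°) = -0.1051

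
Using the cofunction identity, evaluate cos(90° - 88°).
cos(90° - 88°) = sin(88°) = 0.9994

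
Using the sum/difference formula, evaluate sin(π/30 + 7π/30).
sin(π/30 + 7π/30) = sin π/30 cos 7π/30 + cos π/30 sin 7π/30 = 0.7431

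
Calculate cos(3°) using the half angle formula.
cos(3°) = √((1 + cos 6°)/2) = 0.9986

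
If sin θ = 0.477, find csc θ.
csc θ = 1/sin θ = 2.096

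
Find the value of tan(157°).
tan(157°) = -0.4245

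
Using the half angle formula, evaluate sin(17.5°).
sin(17.5°) = √((1 - cos 35°)/2) = 0.3007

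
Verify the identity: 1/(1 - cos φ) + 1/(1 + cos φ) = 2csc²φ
LHS = [(1 + cos φ) + (1 - cos φ)] / [(1 - cos φ)(1 + cos φ)] = 2/(1 - cos²φ) = 2/sin²φ = 2csc²φ = RHS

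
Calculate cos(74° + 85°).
cos(74° + 85°) = cos 74° cos 85° - sin 74° sin 85° = -0.9336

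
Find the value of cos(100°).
cos(100°) = -0.1736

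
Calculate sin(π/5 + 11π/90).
sin(π/5 + 11π/90) = sin π/5 cos 11π/90 + cos π/5 sin 11π/90 = 0.848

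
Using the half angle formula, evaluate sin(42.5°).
sin(42.5°) = √((1 - cos 85°)/2) = 0.6756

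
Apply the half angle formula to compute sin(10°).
sin(10°) = √((1 - cos 20°)/2) = 0.1736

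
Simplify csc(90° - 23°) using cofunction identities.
csc(90° - 23°) = sec(23°)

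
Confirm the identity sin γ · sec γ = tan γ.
LHS = sin γ · (1/cos γ) = sin γ/cos γ = tan γ = RHS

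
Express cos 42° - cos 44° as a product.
cos 42° - cos 44° = -2 sin(43°) sin(-1°)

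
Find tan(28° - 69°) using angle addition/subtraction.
tan(28° - 69°) = (tan 28° - tan 69°)/(1 + tan 28° tan 69°) = -0.8693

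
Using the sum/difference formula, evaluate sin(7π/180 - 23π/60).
sin(7π/180 - 23π/60) = sin 7π/180 cos 23π/60 - cos 7π/180 sin 23π/60 = -0.8829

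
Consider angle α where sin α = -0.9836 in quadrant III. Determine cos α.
cos α = ±√(1 - sin²α) = -0.1804 (negative in QIII)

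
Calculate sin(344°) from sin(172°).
sin(344°) = 2 sin 172° cos 172° = -0.2756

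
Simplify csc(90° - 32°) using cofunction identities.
csc(90° - 32°) = sec(32°)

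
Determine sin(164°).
sin(164°) = 0.2756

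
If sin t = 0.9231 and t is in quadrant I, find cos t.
cos t = 0.3846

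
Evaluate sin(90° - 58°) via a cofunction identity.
sin(90° - 58°) = cos(58°) = 0.5299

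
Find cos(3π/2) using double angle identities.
cos(3π/2) = cos²3π/4 - sin²3π/4 = 0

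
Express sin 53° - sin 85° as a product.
sin 53° - sin 85° = 2 cos(69°) sin(-16°)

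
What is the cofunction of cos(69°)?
cos(69°) = sin(90° - 69°) = sin(21°)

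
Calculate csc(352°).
csc(352°) = -7.185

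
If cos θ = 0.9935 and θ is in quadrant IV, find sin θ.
sin θ = -0.1138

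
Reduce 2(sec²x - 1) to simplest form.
2(sec²x - 1) = 2(tan²x) (using Pythagorean identity)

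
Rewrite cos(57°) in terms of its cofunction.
cos(57°) = sin(90° - 57°) = sin(33°)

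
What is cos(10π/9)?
cos(10π/9) = -0.9397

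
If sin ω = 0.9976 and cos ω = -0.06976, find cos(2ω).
cos(2ω) = cos²ω - sin²ω = -0.9903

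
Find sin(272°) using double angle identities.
sin(272°) = 2 sin 136° cos 136° = -0.9994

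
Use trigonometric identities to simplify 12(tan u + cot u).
12(tan u + cot u) = 12(sec u csc u) (using Quotient identities)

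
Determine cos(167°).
cos(167°) = -0.9744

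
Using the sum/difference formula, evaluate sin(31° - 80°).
sin(31° - 80°) = sin 31° cos 80° - cos 31° sin 80° = -0.7547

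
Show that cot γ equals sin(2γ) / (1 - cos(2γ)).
RHS = 2 sin γ cos γ / (2sin²γ) = cos γ/sin γ = cot γ = LHS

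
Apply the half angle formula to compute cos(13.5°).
cos(13.5°) = √((1 + cos 27°)/2) = 0.9724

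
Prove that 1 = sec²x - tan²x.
RHS = 1/cos²x - sin²x/cos²x = (1 - sin²x)/cos²x = cos²x/cos²x = 1 = LHS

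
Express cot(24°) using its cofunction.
cot(24°) = tan(90° - 24°) = tan(66°)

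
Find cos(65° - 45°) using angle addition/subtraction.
cos(65° - 45°) = cos 65° cos 45° + sin 65° sin 45° = 0.9397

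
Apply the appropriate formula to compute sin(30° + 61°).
sin(30° + 61°) = sin 30° cos 61° + cos 30° sin 61° = 0.9998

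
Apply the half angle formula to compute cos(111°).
cos(111°) = -√((1 + cos 222°)/2) = -0.3584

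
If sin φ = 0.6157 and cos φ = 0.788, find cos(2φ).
cos(2φ) = cos²φ - sin²φ = 0.2419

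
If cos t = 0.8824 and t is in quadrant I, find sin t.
sin t = 0.4705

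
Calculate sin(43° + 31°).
sin(43° + 31°) = sin 43° cos 31° + cos 43° sin 31° = 0.9613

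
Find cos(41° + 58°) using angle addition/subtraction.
cos(41° + 58°) = cos 41° cos 58° - sin 41° sin 58° = -0.1564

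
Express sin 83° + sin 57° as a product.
sin 83° + sin 57° = 2 sin(70°) cos(13°)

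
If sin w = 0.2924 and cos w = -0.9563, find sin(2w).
sin(2w) = 2 sin w cos w = -0.5592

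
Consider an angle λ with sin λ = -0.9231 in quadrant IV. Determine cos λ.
cos λ = √(1 - sin²λ) = 0.3846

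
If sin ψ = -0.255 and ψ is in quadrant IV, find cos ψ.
cos ψ = 0.9669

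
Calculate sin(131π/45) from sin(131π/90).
sin(131π/45) = 2 sin 131π/90 cos 131π/90 = 0.2756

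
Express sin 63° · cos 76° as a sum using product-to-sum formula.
sin 63° cos 76° = (1/2)[sin(63°+76°) + sin(63°-76°)]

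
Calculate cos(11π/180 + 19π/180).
cos(11π/180 + 19π/180) = cos 11π/180 cos 19π/180 - sin 11π/180 sin 19π/180 = √3/2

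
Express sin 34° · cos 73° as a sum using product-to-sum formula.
sin 34° cos 73° = (1/2)[sin(34°+73°) + sin(34°-73°)]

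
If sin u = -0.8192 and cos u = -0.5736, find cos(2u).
cos(2u) = cos²u - sin²u = -0.3421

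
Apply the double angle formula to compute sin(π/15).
sin(π/15) = 2 sin π/30 cos π/30 = 0.2079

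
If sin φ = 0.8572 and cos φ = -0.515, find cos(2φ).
cos(2φ) = cos²φ - sin²φ = -0.4696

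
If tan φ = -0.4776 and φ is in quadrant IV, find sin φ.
sin φ = -0.431 (using tan²φ + 1 = sec²φ)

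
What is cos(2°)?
cos(2°) = 0.9994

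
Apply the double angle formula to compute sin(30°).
sin(30°) = 2 sin 15° cos 15° = 1/2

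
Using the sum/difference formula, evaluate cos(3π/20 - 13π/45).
cos(3π/20 - 13π/45) = cos 3π/20 cos 13π/45 + sin 3π/20 sin 13π/45 = 0.9063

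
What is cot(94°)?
cot(94°) = -0.06993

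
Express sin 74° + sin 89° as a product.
sin 74° + sin 89° = 2 sin(81.5°) cos(-7.5°)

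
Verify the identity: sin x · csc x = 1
LHS = sin x · (1/sin x) = 1 = RHS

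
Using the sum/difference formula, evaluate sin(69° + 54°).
sin(69° + 54°) = sin 69° cos 54° + cos 69° sin 54° = 0.8387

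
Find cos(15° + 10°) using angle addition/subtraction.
cos(15° + 10°) = cos 15° cos 10° - sin 15° sin 10° = 0.9063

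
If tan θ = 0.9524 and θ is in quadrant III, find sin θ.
sin θ = -0.6897 (using tan²θ + 1 = sec²θ)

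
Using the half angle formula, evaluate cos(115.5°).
cos(115.5°) = -√((1 + cos 231°)/2) = -0.4305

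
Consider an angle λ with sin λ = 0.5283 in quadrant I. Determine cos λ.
cos λ = √(1 - sin²λ) = 0.8491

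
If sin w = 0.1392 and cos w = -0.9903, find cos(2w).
cos(2w) = cos²w - sin²w = 0.9613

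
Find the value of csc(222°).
csc(222°) = -1.494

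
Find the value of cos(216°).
cos(216°) = -0.809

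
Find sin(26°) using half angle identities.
sin(26°) = √((1 - cos 52°)/2) = 0.4384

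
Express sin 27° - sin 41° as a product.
sin 27° - sin 41° = 2 cos(34°) sin(-7°)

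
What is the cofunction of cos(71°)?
cos(71°) = sin(90° - 71°) = sin(19°)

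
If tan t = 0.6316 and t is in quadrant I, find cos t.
cos t = 0.8455 (using tan²t + 1 = sec²t)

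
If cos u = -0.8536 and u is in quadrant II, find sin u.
sin u = 0.5209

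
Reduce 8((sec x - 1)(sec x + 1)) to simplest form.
8((sec x - 1)(sec x + 1)) = 8(tan²x) (using Diff. of squares)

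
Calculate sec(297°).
sec(297°) = 2.203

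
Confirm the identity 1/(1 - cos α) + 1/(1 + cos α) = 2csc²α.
LHS = [(1 + cos α) + (1 - cos α)] / [(1 - cos α)(1 + cos α)] = 2/(1 - cos²α) = 2/sin²α = 2csc²α = RHS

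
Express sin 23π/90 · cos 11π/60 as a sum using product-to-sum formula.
sin 23π/90 cos 11π/60 = (1/2)[sin(23π/90+11π/60) + sin(23π/90-11π/60)]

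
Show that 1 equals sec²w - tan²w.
RHS = 1/cos²w - sin²w/cos²w = (1 - sin²w)/cos²w = cos²w/cos²w = 1 = LHS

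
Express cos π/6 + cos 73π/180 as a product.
cos π/6 + cos 73π/180 = 2 cos(103π/360) cos(-43π/360)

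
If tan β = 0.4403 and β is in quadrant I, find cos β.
cos β = 0.9152 (using tan²β + 1 = sec²β)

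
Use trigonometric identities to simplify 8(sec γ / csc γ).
8(sec γ / csc γ) = 8(tan γ) (using Reciprocal identities)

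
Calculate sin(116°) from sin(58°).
sin(116°) = 2 sin 58° cos 58° = 0.8988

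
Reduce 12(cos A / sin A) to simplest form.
12(cos A / sin A) = 12(cot A) (using Quotient identity)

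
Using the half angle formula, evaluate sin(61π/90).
sin(61π/90) = √((1 - cos 61π/45)/2) = 0.848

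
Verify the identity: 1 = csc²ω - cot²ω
RHS = 1/sin²ω - cos²ω/sin²ω = (1 - cos²ω)/sin²ω = sin²ω/sin²ω = 1 = LHS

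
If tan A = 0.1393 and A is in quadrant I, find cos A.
cos A = 0.9904 (using tan²A + 1 = sec²A)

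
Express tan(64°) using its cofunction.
tan(64°) = cot(90° - 64°) = cot(26°)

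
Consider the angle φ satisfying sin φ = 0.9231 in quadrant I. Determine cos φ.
cos φ = √(1 - sin²φ) = 0.3846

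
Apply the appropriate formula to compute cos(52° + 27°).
cos(52° + 27°) = cos 52° cos 27° - sin 52° sin 27° = 0.1908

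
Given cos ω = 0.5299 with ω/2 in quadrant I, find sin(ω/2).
sin(ω/2) = ±√((1 - cos ω)/2); positive since ω/2 ∈ QI, so sin(ω/2) = 0.4848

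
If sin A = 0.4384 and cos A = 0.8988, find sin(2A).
sin(2A) = 2 sin A cos A = 0.7881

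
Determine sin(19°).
sin(19°) = 0.3256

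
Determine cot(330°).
cot(330°) = -√3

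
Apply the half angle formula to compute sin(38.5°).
sin(38.5°) = √((1 - cos 77°)/2) = 0.6225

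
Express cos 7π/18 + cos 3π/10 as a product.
cos 7π/18 + cos 3π/10 = 2 cos(31π/90) cos(2π/45)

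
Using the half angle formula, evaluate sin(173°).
sin(173°) = √((1 - cos 346°)/2) = 0.1219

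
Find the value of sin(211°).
sin(211°) = -0.515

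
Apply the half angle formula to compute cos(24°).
cos(24°) = √((1 + cos 48°)/2) = 0.9135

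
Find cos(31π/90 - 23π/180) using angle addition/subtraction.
cos(31π/90 - 23π/180) = cos 31π/90 cos 23π/180 + sin 31π/90 sin 23π/180 = 0.7771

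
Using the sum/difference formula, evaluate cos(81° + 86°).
cos(81° + 86°) = cos 81° cos 86° - sin 81° sin 86° = -0.9744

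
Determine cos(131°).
cos(131°) = -0.6561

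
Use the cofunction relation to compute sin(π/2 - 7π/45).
sin(π/2 - 7π/45) = cos(7π/45) = 0.8829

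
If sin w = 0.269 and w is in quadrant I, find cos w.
cos w = 0.9631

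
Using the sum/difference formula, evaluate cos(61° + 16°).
cos(61° + 16°) = cos 61° cos 16° - sin 61° sin 16° = 0.225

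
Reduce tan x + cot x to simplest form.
tan x + cot x = sec x csc x (using Quotient identities)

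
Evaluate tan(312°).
tan(312°) = -1.111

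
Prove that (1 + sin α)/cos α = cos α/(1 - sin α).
LHS = (1 + sin α)(1 - sin α) / (cos α(1 - sin α)) = (1 - sin²α) / (cos α(1 - sin α)) = cos²α / (cos α(1 - sin α)) = cos α/(1 - sin α) = RHS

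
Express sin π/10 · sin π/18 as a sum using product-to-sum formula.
sin π/10 sin π/18 = (1/2)[cos(π/10-π/18) - cos(π/10+π/18)]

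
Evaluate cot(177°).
cot(177°) = -19.08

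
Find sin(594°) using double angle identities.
sin(594°) = 2 sin 297° cos 297° = -0.809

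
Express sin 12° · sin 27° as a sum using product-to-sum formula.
sin 12° sin 27° = (1/2)[cos(12°-27°) - cos(12°+27°)]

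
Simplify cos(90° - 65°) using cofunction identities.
cos(90° - 65°) = sin(65°)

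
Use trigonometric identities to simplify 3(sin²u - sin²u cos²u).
3(sin²u - sin²u cos²u) = 3(sin⁴u) (using Factoring)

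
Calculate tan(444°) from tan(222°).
tan(444°) = 2 tan 222° / (1 - tan²222°) = 9.514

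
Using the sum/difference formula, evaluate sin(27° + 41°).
sin(27° + 41°) = sin 27° cos 41° + cos 27° sin 41° = 0.9272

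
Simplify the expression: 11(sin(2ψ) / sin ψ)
11(sin(2ψ) / sin ψ) = 11(2 cos ψ) (using Double angle)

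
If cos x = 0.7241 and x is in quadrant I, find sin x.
sin x = 0.6897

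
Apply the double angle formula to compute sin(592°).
sin(592°) = 2 sin 296° cos 296° = -0.788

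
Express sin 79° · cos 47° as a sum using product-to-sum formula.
sin 79° cos 47° = (1/2)[sin(79°+47°) + sin(79°-47°)]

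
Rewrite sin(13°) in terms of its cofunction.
sin(13°) = cos(90° - 13°) = cos(77°)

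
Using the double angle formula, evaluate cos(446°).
cos(446°) = cos²223° - sin²223° = 0.06976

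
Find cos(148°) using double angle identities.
cos(148°) = cos²74° - sin²74° = -0.848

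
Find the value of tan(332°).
tan(332°) = -0.5317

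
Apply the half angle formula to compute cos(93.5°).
cos(93.5°) = -√((1 + cos 187°)/2) = -0.06105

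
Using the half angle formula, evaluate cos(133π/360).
cos(133π/360) = √((1 + cos 133π/180)/2) = 0.3987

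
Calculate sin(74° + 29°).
sin(74° + 29°) = sin 74° cos 29° + cos 74° sin 29° = 0.9744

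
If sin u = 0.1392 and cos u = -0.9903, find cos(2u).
cos(2u) = cos²u - sin²u = 0.9613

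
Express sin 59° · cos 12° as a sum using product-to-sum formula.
sin 59° cos 12° = (1/2)[sin(59°+12°) + sin(59°-12°)]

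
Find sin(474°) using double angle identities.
sin(474°) = 2 sin 237° cos 237° = 0.9135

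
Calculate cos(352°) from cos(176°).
cos(352°) = cos²176° - sin²176° = 0.9903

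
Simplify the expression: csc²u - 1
csc²u - 1 = cot²u (using Pythagorean identity)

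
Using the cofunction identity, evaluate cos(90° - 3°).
cos(90° - 3°) = sin(3°) = 0.05234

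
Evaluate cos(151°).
cos(151°) = -0.8746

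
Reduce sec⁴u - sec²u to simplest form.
sec⁴u - sec²u = tan⁴u + tan²u (using Pythagorean)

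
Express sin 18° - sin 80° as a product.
sin 18° - sin 80° = 2 cos(49°) sin(-31°)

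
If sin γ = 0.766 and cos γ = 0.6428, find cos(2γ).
cos(2γ) = cos²γ - sin²γ = -0.1736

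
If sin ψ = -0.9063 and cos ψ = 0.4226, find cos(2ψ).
cos(2ψ) = cos²ψ - sin²ψ = -0.6428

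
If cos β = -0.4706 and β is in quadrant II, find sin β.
sin β = 0.8823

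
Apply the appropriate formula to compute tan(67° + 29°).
tan(67° + 29°) = (tan 67° + tan 29°)/(1 - tan 67° tan 29°) = -9.514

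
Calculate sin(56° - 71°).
sin(56° - 71°) = sin 56° cos 71° - cos 56° sin 71° = -(√6-√2)/4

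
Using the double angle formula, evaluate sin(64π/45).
sin(64π/45) = 2 sin 32π/45 cos 32π/45 = -0.9703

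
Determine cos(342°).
cos(342°) = 0.9511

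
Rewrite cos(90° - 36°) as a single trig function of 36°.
cos(90° - 36°) = sin(36°)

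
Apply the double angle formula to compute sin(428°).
sin(428°) = 2 sin 214° cos 214° = 0.9272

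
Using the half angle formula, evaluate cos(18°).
cos(18°) = √((1 + cos 36°)/2) = 0.9511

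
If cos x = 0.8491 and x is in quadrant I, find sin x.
sin x = 0.5282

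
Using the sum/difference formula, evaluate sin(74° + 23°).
sin(74° + 23°) = sin 74° cos 23° + cos 74° sin 23° = 0.9925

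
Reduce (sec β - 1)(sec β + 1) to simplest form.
(sec β - 1)(sec β + 1) = tan²β (using Diff. of squares)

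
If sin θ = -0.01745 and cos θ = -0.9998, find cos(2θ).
cos(2θ) = cos²θ - sin²θ = 0.9993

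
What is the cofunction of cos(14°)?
cos(14°) = sin(90° - 14°) = sin(76°)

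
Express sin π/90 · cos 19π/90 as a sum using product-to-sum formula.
sin π/90 cos 19π/90 = (1/2)[sin(π/90+19π/90) + sin(π/90-19π/90)]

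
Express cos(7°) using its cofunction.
cos(7°) = sin(90° - 7°) = sin(83°)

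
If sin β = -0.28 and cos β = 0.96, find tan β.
tan β = sin β / cos β = -0.2917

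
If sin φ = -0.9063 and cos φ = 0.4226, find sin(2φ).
sin(2φ) = 2 sin φ cos φ = -0.766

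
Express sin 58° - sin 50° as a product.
sin 58° - sin 50° = 2 cos(54°) sin(4°)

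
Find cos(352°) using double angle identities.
cos(352°) = cos²176° - sin²176° = 0.9903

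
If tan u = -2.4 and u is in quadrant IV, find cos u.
cos u = 0.3846 (using tan²u + 1 = sec²u)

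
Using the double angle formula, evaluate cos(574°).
cos(574°) = cos²287° - sin²287° = -0.829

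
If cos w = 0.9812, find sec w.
sec w = 1/cos w = 1.019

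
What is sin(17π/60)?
sin(17π/60) = 0.7771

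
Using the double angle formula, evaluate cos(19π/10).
cos(19π/10) = cos²19π/20 - sin²19π/20 = 0.9511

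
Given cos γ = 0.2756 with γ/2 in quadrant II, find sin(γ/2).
sin(γ/2) = ±√((1 - cos γ)/2); positive since γ/2 ∈ QII, so sin(γ/2) = 0.6018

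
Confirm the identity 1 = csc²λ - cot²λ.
RHS = 1/sin²λ - cos²λ/sin²λ = (1 - cos²λ)/sin²λ = sin²λ/sin²λ = 1 = LHS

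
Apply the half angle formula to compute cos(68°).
cos(68°) = √((1 + cos 136°)/2) = 0.3746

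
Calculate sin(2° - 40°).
sin(2° - 40°) = sin 2° cos 40° - cos 2° sin 40° = -0.6157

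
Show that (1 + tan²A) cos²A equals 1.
LHS = sec²A · cos²A = (1/cos²A) · cos²A = 1 = RHS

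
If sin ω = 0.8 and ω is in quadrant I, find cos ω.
cos ω = 0.6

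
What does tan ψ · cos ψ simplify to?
tan ψ · cos ψ = sin ψ (using Quotient identity)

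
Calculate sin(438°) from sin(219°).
sin(438°) = 2 sin 219° cos 219° = 0.9781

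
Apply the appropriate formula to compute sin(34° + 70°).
sin(34° + 70°) = sin 34° cos 70° + cos 34° sin 70° = 0.9703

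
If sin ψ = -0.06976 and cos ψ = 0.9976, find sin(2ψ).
sin(2ψ) = 2 sin ψ cos ψ = -0.1392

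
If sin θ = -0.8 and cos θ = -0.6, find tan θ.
tan θ = sin θ / cos θ = 1.333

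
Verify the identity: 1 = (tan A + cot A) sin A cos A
RHS = (sin A/cos A + cos A/sin A) sin A cos A = ((sin²A + cos²A)/(sin A cos A)) · sin A cos A = sin²A + cos²A = 1 = LHS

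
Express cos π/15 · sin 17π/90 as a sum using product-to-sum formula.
cos π/15 sin 17π/90 = (1/2)[sin(π/15+17π/90) - sin(π/15-17π/90)]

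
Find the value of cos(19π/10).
cos(19π/10) = 0.9511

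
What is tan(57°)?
tan(57°) = 1.54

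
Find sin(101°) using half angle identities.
sin(101°) = √((1 - cos 202°)/2) = 0.9816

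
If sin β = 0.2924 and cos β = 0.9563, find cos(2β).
cos(2β) = cos²β - sin²β = 0.829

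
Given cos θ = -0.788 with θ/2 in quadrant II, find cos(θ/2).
cos(θ/2) = ±√((1 + cos θ)/2); negative since θ/2 ∈ QII, so cos(θ/2) = -0.3256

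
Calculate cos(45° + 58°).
cos(45° + 58°) = cos 45° cos 58° - sin 45° sin 58° = -0.225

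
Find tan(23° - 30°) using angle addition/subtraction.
tan(23° - 30°) = (tan 23° - tan 30°)/(1 + tan 23° tan 30°) = -0.1228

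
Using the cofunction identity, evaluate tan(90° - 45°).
tan(90° - 45°) = cot(45°) = 1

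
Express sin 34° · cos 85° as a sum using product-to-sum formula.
sin 34° cos 85° = (1/2)[sin(34°+85°) + sin(34°-85°)]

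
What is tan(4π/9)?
tan(4π/9) = 5.671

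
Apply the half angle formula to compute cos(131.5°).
cos(131.5°) = -√((1 + cos 263°)/2) = -0.6626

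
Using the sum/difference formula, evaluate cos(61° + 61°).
cos(61° + 61°) = cos 61° cos 61° - sin 61° sin 61° = -0.5299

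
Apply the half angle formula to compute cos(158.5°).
cos(158.5°) = -√((1 + cos 317°)/2) = -0.9304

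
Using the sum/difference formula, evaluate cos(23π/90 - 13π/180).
cos(23π/90 - 13π/180) = cos 23π/90 cos 13π/180 + sin 23π/90 sin 13π/180 = 0.8387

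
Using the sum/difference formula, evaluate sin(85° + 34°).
sin(85° + 34°) = sin 85° cos 34° + cos 85° sin 34° = 0.8746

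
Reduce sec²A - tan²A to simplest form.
sec²A - tan²A = 1 (using Pythagorean identity)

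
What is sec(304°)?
sec(304°) = 1.788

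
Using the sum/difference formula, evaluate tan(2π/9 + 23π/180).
tan(2π/9 + 23π/180) = (tan 2π/9 + tan 23π/180)/(1 - tan 2π/9 tan 23π/180) = 1.963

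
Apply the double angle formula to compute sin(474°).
sin(474°) = 2 sin 237° cos 237° = 0.9135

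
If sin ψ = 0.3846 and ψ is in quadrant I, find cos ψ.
cos ψ = 0.9231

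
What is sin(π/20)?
sin(π/20) = 0.1564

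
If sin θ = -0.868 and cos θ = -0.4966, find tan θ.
tan θ = sin θ / cos θ = 1.748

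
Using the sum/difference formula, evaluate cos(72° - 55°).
cos(72° - 55°) = cos 72° cos 55° + sin 72° sin 55° = 0.9563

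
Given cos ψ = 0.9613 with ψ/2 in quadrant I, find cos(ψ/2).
cos(ψ/2) = ±√((1 + cos ψ)/2); positive since ψ/2 ∈ QI, so cos(ψ/2) = 0.9903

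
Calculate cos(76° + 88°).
cos(76° + 88°) = cos 76° cos 88° - sin 76° sin 88° = -0.9613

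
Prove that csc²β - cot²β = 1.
LHS = 1/sin²β - cos²β/sin²β = (1 - cos²β)/sin²β = sin²β/sin²β = 1 = RHS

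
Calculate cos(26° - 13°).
cos(26° - 13°) = cos 26° cos 13° + sin 26° sin 13° = 0.9744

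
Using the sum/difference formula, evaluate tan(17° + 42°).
tan(17° + 42°) = (tan 17° + tan 42°)/(1 - tan 17° tan 42°) = 1.664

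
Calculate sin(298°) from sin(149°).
sin(298°) = 2 sin 149° cos 149° = -0.8829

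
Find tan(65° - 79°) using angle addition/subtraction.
tan(65° - 79°) = (tan 65° - tan 79°)/(1 + tan 65° tan 79°) = -0.2493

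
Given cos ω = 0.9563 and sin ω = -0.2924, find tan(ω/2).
tan(ω/2) = sin ω / (1 + cos ω) = -0.1495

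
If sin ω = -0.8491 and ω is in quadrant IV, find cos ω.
cos ω = 0.5282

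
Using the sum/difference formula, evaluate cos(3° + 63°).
cos(3° + 63°) = cos 3° cos 63° - sin 3° sin 63° = 0.4067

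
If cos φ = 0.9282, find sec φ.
sec φ = 1/cos φ = 1.077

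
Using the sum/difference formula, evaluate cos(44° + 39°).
cos(44° + 39°) = cos 44° cos 39° - sin 44° sin 39° = 0.1219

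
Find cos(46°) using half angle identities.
cos(46°) = √((1 + cos 92°)/2) = 0.6947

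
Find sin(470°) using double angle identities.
sin(470°) = 2 sin 235° cos 235° = 0.9397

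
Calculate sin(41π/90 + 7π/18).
sin(41π/90 + 7π/18) = sin 41π/90 cos 7π/18 + cos 41π/90 sin 7π/18 = 0.4695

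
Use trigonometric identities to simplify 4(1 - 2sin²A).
4(1 - 2sin²A) = 4(cos(2A)) (using Double angle)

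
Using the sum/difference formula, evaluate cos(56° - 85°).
cos(56° - 85°) = cos 56° cos 85° + sin 56° sin 85° = 0.8746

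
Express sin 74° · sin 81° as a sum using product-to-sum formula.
sin 74° sin 81° = (1/2)[cos(74°-81°) - cos(74°+81°)]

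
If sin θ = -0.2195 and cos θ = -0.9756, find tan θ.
tan θ = sin θ / cos θ = 0.225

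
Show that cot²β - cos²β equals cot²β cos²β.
LHS = cos²β/sin²β - cos²β = cos²β(1/sin²β - 1) = cos²β · (1 - sin²β)/sin²β = cos²β · cos²β/sin²β = cos²β · cot²β = RHS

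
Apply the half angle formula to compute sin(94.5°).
sin(94.5°) = √((1 - cos 189°)/2) = 0.9969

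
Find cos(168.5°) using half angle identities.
cos(168.5°) = -√((1 + cos 337°)/2) = -0.9799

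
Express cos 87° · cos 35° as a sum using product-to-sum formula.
cos 87° cos 35° = (1/2)[cos(87°-35°) + cos(87°+35°)]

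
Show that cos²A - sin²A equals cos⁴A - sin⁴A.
RHS = (cos²A - sin²A)(cos²A + sin²A) = (cos²A - sin²A) · 1 = cos²A - sin²A = LHS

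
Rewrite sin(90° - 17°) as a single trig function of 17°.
sin(90° - 17°) = cos(17°)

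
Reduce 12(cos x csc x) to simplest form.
12(cos x csc x) = 12(cot x) (using Reciprocal + quotient)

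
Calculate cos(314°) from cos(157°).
cos(314°) = 1 - 2sin²157° = 0.6947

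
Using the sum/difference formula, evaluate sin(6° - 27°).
sin(6° - 27°) = sin 6° cos 27° - cos 6° sin 27° = -0.3584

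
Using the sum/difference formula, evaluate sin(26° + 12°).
sin(26° + 12°) = sin 26° cos 12° + cos 26° sin 12° = 0.6157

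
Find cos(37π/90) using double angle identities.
cos(37π/90) = 2cos²37π/180 - 1 = 0.2756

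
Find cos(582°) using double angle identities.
cos(582°) = cos²291° - sin²291° = -0.7431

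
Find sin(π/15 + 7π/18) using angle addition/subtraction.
sin(π/15 + 7π/18) = sin π/15 cos 7π/18 + cos π/15 sin 7π/18 = 0.9903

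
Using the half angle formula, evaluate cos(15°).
cos(15°) = √((1 + cos 30°)/2) = (√6+√2)/4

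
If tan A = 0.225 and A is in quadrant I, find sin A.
sin A = 0.2195 (using tan²A + 1 = sec²A)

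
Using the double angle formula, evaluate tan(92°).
tan(92°) = 2 tan 46° / (1 - tan²46°) = -28.64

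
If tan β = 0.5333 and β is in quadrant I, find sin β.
sin β = 0.4706 (using tan²β + 1 = sec²β)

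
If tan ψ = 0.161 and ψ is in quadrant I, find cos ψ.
cos ψ = 0.9873 (using tan²ψ + 1 = sec²ψ)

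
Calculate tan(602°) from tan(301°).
tan(602°) = 2 tan 301° / (1 - tan²301°) = 1.881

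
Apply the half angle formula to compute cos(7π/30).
cos(7π/30) = √((1 + cos 7π/15)/2) = 0.7431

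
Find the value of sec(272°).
sec(272°) = 28.65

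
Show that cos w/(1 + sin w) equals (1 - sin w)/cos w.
RHS = (1 - sin w)(1 + sin w) / (cos w(1 + sin w)) = (1 - sin²w) / (cos w(1 + sin w)) = cos²w / (cos w(1 + sin w)) = cos w/(1 + sin w) = LHS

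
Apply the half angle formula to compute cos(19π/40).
cos(19π/40) = √((1 + cos 19π/20)/2) = 0.07846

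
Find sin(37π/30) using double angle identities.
sin(37π/30) = 2 sin 37π/60 cos 37π/60 = -0.6691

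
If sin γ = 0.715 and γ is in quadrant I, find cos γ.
cos γ = 0.6991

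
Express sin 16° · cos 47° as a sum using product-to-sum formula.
sin 16° cos 47° = (1/2)[sin(16°+47°) + sin(16°-47°)]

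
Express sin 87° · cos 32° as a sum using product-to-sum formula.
sin 87° cos 32° = (1/2)[sin(87°+32°) + sin(87°-32°)]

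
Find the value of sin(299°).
sin(299°) = -0.8746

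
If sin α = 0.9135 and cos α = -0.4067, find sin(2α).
sin(2α) = 2 sin α cos α = -0.743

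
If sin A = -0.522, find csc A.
csc A = 1/sin A = -1.916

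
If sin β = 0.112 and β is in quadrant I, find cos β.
cos β = 0.9937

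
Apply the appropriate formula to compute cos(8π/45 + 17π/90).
cos(8π/45 + 17π/90) = cos 8π/45 cos 17π/90 - sin 8π/45 sin 17π/90 = 0.4067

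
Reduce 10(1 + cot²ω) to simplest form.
10(1 + cot²ω) = 10(csc²ω) (using Pythagorean identity)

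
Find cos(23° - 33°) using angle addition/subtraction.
cos(23° - 33°) = cos 23° cos 33° + sin 23° sin 33° = 0.9848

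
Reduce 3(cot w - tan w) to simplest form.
3(cot w - tan w) = 3(2 cot(2w)) (using Double angle)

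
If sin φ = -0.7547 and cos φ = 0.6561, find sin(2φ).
sin(2φ) = 2 sin φ cos φ = -0.9903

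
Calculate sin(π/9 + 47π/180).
sin(π/9 + 47π/180) = sin π/9 cos 47π/180 + cos π/9 sin 47π/180 = 0.9205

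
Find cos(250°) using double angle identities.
cos(250°) = cos²125° - sin²125° = -0.342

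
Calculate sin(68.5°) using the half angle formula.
sin(68.5°) = √((1 - cos 137°)/2) = 0.9304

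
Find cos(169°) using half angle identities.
cos(169°) = -√((1 + cos 338°)/2) = -0.9816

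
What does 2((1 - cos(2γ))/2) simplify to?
2((1 - cos(2γ))/2) = 2(sin²γ) (using Power reduction)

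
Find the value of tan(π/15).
tan(π/15) = 0.2126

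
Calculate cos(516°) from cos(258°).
cos(516°) = cos²258° - sin²258° = -0.9135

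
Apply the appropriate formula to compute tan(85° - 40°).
tan(85° - 40°) = (tan 85° - tan 40°)/(1 + tan 85° tan 40°) = 1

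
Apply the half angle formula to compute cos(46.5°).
cos(46.5°) = √((1 + cos 93°)/2) = 0.6884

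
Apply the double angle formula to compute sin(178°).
sin(178°) = 2 sin 89° cos 89° = 0.0349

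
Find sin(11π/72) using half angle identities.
sin(11π/72) = √((1 - cos 11π/36)/2) = 0.4617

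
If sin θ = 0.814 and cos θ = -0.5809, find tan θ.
tan θ = sin θ / cos θ = -1.401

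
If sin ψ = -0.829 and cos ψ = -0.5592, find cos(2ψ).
cos(2ψ) = cos²ψ - sin²ψ = -0.3745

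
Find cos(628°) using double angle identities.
cos(628°) = cos²314° - sin²314° = -0.0349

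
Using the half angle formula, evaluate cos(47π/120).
cos(47π/120) = √((1 + cos 47π/60)/2) = 0.3338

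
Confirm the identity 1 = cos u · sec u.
RHS = cos u · (1/cos u) = 1 = LHS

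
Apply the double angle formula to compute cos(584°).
cos(584°) = cos²292° - sin²292° = -0.7193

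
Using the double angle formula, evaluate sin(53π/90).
sin(53π/90) = 2 sin 53π/180 cos 53π/180 = 0.9613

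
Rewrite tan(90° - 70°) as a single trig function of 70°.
tan(90° - 70°) = cot(70°)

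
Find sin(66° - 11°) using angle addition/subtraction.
sin(66° - 11°) = sin 66° cos 11° - cos 66° sin 11° = 0.8192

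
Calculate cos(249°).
cos(249°) = -0.3584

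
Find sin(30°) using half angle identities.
sin(30°) = √((1 - cos 60°)/2) = 1/2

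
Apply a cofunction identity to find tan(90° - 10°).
tan(90° - 10°) = cot(10°) = 5.671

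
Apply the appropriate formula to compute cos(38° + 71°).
cos(38° + 71°) = cos 38° cos 71° - sin 38° sin 71° = -0.3256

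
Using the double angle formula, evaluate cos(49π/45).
cos(49π/45) = cos²49π/90 - sin²49π/90 = -0.9613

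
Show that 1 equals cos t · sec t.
RHS = cos t · (1/cos t) = 1 = LHS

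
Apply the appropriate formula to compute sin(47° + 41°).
sin(47° + 41°) = sin 47° cos 41° + cos 47° sin 41° = 0.9994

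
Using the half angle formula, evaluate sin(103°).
sin(103°) = √((1 - cos 206°)/2) = 0.9744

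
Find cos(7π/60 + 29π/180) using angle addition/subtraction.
cos(7π/60 + 29π/180) = cos 7π/60 cos 29π/180 - sin 7π/60 sin 29π/180 = 0.6428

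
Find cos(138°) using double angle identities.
cos(138°) = 2cos²69° - 1 = -0.7431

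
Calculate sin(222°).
sin(222°) = -0.6691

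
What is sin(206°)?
sin(206°) = -0.4384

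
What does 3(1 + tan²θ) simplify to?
3(1 + tan²θ) = 3(sec²θ) (using Pythagorean identity)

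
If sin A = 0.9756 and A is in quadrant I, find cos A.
cos A = 0.2196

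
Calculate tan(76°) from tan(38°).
tan(76°) = 2 tan 38° / (1 - tan²38°) = 4.011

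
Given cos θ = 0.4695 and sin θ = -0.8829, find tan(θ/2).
tan(θ/2) = sin θ / (1 + cos θ) = -0.6008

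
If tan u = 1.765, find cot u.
cot u = 1/tan u = 0.5666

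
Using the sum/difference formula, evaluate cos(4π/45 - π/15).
cos(4π/45 - π/15) = cos 4π/45 cos π/15 + sin 4π/45 sin π/15 = 0.9976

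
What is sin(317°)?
sin(317°) = -0.682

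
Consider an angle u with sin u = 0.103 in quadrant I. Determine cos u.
cos u = √(1 - sin²u) = 0.9947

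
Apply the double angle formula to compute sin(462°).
sin(462°) = 2 sin 231° cos 231° = 0.9781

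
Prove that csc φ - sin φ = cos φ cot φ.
LHS = 1/sin φ - sin φ = (1 - sin²φ)/sin φ = cos²φ/sin φ = cos φ · (cos φ/sin φ) = cos φ cot φ = RHS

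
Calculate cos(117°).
cos(117°) = -0.454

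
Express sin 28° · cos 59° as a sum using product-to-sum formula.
sin 28° cos 59° = (1/2)[sin(28°+59°) + sin(28°-59°)]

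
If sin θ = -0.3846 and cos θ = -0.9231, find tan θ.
tan θ = sin θ / cos θ = 0.4166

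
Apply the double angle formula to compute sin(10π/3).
sin(10π/3) = 2 sin 5π/3 cos 5π/3 = -√3/2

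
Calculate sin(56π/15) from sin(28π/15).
sin(56π/15) = 2 sin 28π/15 cos 28π/15 = -0.7431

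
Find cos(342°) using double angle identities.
cos(342°) = cos²171° - sin²171° = 0.9511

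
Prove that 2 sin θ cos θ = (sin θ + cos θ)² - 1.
RHS = sin²θ + 2 sin θ cos θ + cos²θ - 1 = (sin²θ + cos²θ) + 2 sin θ cos θ - 1 = 1 + 2 sin θ cos θ - 1 = 2 sin θ cos θ = LHS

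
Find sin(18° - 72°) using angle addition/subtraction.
sin(18° - 72°) = sin 18° cos 72° - cos 18° sin 72° = -0.809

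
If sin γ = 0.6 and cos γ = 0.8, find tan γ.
tan γ = sin γ / cos γ = 0.75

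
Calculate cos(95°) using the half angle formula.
cos(95°) = -√((1 + cos 190°)/2) = -0.08716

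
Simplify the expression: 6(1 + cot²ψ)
6(1 + cot²ψ) = 6(csc²ψ) (using Pythagorean identity)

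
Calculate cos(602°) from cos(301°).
cos(602°) = cos²301° - sin²301° = -0.4695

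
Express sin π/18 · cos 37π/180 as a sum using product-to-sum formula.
sin π/18 cos 37π/180 = (1/2)[sin(π/18+37π/180) + sin(π/18-37π/180)]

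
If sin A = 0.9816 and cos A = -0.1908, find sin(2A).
sin(2A) = 2 sin A cos A = -0.3746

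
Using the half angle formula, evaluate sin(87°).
sin(87°) = √((1 - cos 174°)/2) = 0.9986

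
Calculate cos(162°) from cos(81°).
cos(162°) = cos²81° - sin²81° = -0.9511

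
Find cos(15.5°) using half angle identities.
cos(15.5°) = √((1 + cos 31°)/2) = 0.9636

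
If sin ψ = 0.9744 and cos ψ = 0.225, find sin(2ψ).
sin(2ψ) = 2 sin ψ cos ψ = 0.4385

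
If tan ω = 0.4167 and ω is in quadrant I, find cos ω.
cos ω = 0.9231 (using tan²ω + 1 = sec²ω)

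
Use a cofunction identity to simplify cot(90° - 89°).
cot(90° - 89°) = tan(89°)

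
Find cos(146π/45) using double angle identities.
cos(146π/45) = cos²73π/45 - sin²73π/45 = -0.7193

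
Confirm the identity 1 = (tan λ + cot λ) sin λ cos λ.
RHS = (sin λ/cos λ + cos λ/sin λ) sin λ cos λ = ((sin²λ + cos²λ)/(sin λ cos λ)) · sin λ cos λ = sin²λ + cos²λ = 1 = LHS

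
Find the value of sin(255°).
sin(255°) = -(√6+√2)/4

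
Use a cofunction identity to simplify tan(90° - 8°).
tan(90° - 8°) = cot(8°)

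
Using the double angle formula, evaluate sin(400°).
sin(400°) = 2 sin 200° cos 200° = 0.6428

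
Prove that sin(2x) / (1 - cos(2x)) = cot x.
LHS = 2 sin x cos x / (2sin²x) = cos x/sin x = cot x = RHS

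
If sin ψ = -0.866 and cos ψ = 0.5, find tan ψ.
tan ψ = sin ψ / cos ψ = -1.732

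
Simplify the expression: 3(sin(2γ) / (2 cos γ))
3(sin(2γ) / (2 cos γ)) = 3(sin γ) (using Double angle)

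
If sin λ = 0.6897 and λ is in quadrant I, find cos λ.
cos λ = 0.7241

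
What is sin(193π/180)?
sin(193π/180) = -0.225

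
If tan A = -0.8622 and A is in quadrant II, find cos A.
cos A = -0.7574 (using tan²A + 1 = sec²A)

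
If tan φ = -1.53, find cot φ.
cot φ = 1/tan φ = -0.6536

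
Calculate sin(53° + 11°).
sin(53° + 11°) = sin 53° cos 11° + cos 53° sin 11° = 0.8988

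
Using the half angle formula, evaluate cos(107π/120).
cos(107π/120) = -√((1 + cos 107π/60)/2) = -0.9426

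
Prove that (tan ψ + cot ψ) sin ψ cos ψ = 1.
LHS = (sin ψ/cos ψ + cos ψ/sin ψ) sin ψ cos ψ = ((sin²ψ + cos²ψ)/(sin ψ cos ψ)) · sin ψ cos ψ = sin²ψ + cos²ψ = 1 = RHS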